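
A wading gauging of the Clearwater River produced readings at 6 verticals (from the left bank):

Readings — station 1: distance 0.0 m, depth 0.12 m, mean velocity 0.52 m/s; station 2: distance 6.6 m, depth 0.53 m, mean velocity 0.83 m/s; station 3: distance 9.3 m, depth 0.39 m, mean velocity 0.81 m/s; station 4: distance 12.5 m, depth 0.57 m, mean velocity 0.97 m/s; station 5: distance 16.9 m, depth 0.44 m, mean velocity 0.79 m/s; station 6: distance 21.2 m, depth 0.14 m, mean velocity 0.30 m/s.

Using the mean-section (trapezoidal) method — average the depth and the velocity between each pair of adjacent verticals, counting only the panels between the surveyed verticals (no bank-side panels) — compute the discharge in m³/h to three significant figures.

23300 m³/h

Panel 1-2: Δb = 6.6 m, d̄ = (0.12+0.53)/2 = 0.325, v̄ = (0.52+0.83)/2 = 0.675 → q = 6.6×0.325×0.675 = 1.448 m³/s
Panel 2-3: Δb = 2.7 m, d̄ = (0.53+0.39)/2 = 0.46, v̄ = (0.83+0.81)/2 = 0.82 → q = 2.7×0.46×0.82 = 1.018 m³/s
Panel 3-4: Δb = 3.2 m, d̄ = (0.39+0.57)/2 = 0.48, v̄ = (0.81+0.97)/2 = 0.89 → q = 3.2×0.48×0.89 = 1.367 m³/s
Panel 4-5: Δb = 4.4 m, d̄ = (0.57+0.44)/2 = 0.505, v̄ = (0.97+0.79)/2 = 0.88 → q = 4.4×0.505×0.88 = 1.955 m³/s
Panel 5-6: Δb = 4.3 m, d̄ = (0.44+0.14)/2 = 0.29, v̄ = (0.79+0.30)/2 = 0.545 → q = 4.3×0.29×0.545 = 0.6796 m³/s
Q = Σ q = 6.468 m³/s
= 6.468 × 3600 = 23290 m³/h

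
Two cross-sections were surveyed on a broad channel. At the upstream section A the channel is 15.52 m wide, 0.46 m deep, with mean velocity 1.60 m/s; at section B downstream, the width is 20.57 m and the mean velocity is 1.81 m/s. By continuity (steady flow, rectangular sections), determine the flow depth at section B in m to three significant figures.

0.307 m

Q = A₁V₁ = (15.52×0.46) × 1.60 = 11.42 m³/s
d₂ = Q/(b₂ V₂) = 11.42/(20.57×1.81) = 0.3068 m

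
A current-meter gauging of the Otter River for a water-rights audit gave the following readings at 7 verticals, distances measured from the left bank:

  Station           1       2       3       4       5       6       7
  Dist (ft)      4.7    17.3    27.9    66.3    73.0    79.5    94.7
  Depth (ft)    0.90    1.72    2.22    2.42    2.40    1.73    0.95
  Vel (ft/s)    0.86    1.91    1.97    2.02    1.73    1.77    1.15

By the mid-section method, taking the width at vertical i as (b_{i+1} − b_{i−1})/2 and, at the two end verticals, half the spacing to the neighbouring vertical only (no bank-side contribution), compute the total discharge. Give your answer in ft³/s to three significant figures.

w_1 = (17.3 − 4.7)/2 = 6.3 ft; q_1 = 0.86 × 0.90 × 6.3 = 4.876 ft³/s
w_2 = (27.9 − 4.7)/2 = 11.6 ft; q_2 = 1.91 × 1.72 × 11.6 = 38.11 ft³/s
w_3 = (66.3 − 17.3)/2 = 24.5 ft; q_3 = 1.97 × 2.22 × 24.5 = 107.1 ft³/s
w_4 = (73.0 − 27.9)/2 = 22.55 ft; q_4 = 2.02 × 2.42 × 22.55 = 110.2 ft³/s
w_5 = (79.5 − 66.3)/2 = 6.6 ft; q_5 = 1.73 × 2.40 × 6.6 = 27.40 ft³/s
w_6 = (94.7 − 73.0)/2 = 10.85 ft; q_6 = 1.77 × 1.73 × 10.85 = 33.22 ft³/s
w_7 = (94.7 − 79.5)/2 = 7.6 ft; q_7 = 1.15 × 0.95 × 7.6 = 8.303 ft³/s
Q = Σ qᵢ = 329.3 ft³/s

329 ft³/s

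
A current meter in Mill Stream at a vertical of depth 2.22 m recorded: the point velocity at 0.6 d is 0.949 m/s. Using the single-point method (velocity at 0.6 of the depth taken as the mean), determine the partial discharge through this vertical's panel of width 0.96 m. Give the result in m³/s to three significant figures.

2.02 m³/s

v̄ = v₀.₆ = 0.949 m/s
q = v̄ × d × w = 0.9490 × 2.22 × 0.96 = 2.023 m³/s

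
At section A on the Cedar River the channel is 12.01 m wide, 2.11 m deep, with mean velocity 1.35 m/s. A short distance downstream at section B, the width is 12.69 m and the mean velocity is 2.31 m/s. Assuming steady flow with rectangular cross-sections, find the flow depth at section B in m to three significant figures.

1.17 m

Q = A₁V₁ = (12.01×2.11) × 1.35 = 34.21 m³/s
d₂ = Q/(b₂ V₂) = 34.21/(12.69×2.31) = 1.167 m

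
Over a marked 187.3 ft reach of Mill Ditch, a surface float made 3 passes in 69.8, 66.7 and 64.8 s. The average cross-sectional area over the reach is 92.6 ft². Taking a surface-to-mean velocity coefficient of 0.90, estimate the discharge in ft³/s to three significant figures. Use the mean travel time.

233 ft³/s

t̄ = (69.8 + 66.7 + 64.8) / 3 = 67.1 s
v_surface = L / t̄ = 187.3 / 67.1 = 2.791 ft/s
v_mean = 0.90 × 2.791 = 2.512 ft/s
Q = A × v_mean = 92.6 × 2.512 = 232.6 ft³/s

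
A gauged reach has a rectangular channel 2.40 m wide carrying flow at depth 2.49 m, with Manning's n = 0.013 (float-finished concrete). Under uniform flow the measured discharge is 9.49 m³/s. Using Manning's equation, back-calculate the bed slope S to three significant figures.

A = b·y = 2.40 × 2.49 = 5.976 m²
P = b + 2y = 2.40 + 2×2.49 = 7.380 m
R = A/P = 5.976/7.380 = 0.8098 m
S = (Q·n / (1·A·R^(2/3)))² = (9.49×0.013 / (1×5.976×0.8688))² = 0.0005647

0.000565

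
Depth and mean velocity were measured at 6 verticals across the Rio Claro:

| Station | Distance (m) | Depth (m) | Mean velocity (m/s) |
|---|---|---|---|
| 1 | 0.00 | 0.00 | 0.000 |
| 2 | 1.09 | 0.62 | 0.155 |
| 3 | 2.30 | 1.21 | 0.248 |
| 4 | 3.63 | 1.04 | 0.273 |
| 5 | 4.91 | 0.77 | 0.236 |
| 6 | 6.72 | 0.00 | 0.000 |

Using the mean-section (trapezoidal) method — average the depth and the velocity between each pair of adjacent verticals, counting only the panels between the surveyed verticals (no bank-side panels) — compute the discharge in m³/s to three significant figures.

1.02 m³/s

Panel 1-2: Δb = 1.09 m, d̄ = (0.00+0.62)/2 = 0.31, v̄ = (0.000+0.155)/2 = 0.0775 → q = 1.09×0.31×0.0775 = 0.02619 m³/s
Panel 2-3: Δb = 1.21 m, d̄ = (0.62+1.21)/2 = 0.915, v̄ = (0.155+0.248)/2 = 0.2015 → q = 1.21×0.915×0.2015 = 0.2231 m³/s
Panel 3-4: Δb = 1.33 m, d̄ = (1.21+1.04)/2 = 1.125, v̄ = (0.248+0.273)/2 = 0.2605 → q = 1.33×1.125×0.2605 = 0.3898 m³/s
Panel 4-5: Δb = 1.28 m, d̄ = (1.04+0.77)/2 = 0.905, v̄ = (0.273+0.236)/2 = 0.2545 → q = 1.28×0.905×0.2545 = 0.2948 m³/s
Panel 5-6: Δb = 1.81 m, d̄ = (0.77+0.00)/2 = 0.385, v̄ = (0.236+0.000)/2 = 0.118 → q = 1.81×0.385×0.118 = 0.08223 m³/s
Q = Σ q = 1.016 m³/s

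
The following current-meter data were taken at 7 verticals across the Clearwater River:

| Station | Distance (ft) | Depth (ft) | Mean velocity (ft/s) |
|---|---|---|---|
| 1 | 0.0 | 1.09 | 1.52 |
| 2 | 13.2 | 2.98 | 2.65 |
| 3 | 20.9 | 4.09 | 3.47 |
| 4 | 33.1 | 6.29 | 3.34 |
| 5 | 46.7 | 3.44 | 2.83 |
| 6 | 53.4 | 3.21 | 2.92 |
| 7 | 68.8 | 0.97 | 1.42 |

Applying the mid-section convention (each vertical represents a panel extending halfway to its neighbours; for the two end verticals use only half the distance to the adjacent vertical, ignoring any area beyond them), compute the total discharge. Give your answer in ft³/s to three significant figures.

719 ft³/s

w_1 = (13.2 − 0.0)/2 = 6.6 ft; q_1 = 1.52 × 1.09 × 6.6 = 10.93 ft³/s
w_2 = (20.9 − 0.0)/2 = 10.45 ft; q_2 = 2.65 × 2.98 × 10.45 = 82.52 ft³/s
w_3 = (33.1 − 13.2)/2 = 9.95 ft; q_3 = 3.47 × 4.09 × 9.95 = 141.2 ft³/s
w_4 = (46.7 − 20.9)/2 = 12.9 ft; q_4 = 3.34 × 6.29 × 12.9 = 271.0 ft³/s
w_5 = (53.4 − 33.1)/2 = 10.15 ft; q_5 = 2.83 × 3.44 × 10.15 = 98.81 ft³/s
w_6 = (68.8 − 46.7)/2 = 11.05 ft; q_6 = 2.92 × 3.21 × 11.05 = 103.6 ft³/s
w_7 = (68.8 − 53.4)/2 = 7.7 ft; q_7 = 1.42 × 0.97 × 7.7 = 10.61 ft³/s
Q = Σ qᵢ = 718.7 ft³/s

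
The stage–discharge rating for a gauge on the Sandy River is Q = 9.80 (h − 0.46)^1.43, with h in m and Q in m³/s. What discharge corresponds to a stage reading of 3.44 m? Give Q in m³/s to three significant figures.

46.7 m³/s

Q = 9.80 × (3.44 − 0.46)^1.43 = 9.80 × 2.98^1.43 = 46.70 m³/s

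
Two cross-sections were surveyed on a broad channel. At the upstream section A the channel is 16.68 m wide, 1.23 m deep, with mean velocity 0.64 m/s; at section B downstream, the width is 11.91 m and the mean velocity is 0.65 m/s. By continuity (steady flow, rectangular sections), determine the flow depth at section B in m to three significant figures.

Q = A₁V₁ = (16.68×1.23) × 0.64 = 13.13 m³/s
d₂ = Q/(b₂ V₂) = 13.13/(11.91×0.65) = 1.696 m

1.70 m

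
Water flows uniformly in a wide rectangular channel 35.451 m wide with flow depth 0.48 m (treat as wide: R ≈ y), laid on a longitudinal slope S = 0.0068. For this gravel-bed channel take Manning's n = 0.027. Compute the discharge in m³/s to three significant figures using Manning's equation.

31.9 m³/s

A = b·y = 35.451 × 0.48 = 17.02 m²
Wide channel: R ≈ y = 0.48 m
Q = (1/n)·A·R^(2/3)·S^(1/2) = (1/0.027) × 17.02 × 0.4800^(2/3) × 0.0068^(1/2) = 31.86 m³/s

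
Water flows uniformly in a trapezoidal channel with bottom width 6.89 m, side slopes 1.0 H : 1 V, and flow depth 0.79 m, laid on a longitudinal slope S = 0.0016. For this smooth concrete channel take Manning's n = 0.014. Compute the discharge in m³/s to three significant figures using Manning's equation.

13.2 m³/s

A = (b + z·y)·y = (6.89 + 1.0×0.79)×0.79 = 6.067 m²
P = b + 2y√(1+z²) = 6.89 + 2×0.79×√(1+1.0²) = 9.124 m
R = A/P = 6.067/9.124 = 0.6649 m
Q = (1/n)·A·R^(2/3)·S^(1/2) = (1/0.014) × 6.067 × 0.6649^(2/3) × 0.0016^(1/2) = 13.21 m³/s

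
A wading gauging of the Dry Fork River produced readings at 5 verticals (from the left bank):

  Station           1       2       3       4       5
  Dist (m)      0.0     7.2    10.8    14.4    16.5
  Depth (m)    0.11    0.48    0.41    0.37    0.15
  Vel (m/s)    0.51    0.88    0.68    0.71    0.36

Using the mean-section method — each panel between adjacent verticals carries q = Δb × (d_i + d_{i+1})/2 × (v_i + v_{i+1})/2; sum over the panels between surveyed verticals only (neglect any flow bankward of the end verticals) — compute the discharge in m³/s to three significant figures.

Panel 1-2: Δb = 7.2 m, d̄ = (0.11+0.48)/2 = 0.295, v̄ = (0.51+0.88)/2 = 0.695 → q = 7.2×0.295×0.695 = 1.476 m³/s
Panel 2-3: Δb = 3.6 m, d̄ = (0.48+0.41)/2 = 0.445, v̄ = (0.88+0.68)/2 = 0.78 → q = 3.6×0.445×0.78 = 1.250 m³/s
Panel 3-4: Δb = 3.6 m, d̄ = (0.41+0.37)/2 = 0.39, v̄ = (0.68+0.71)/2 = 0.695 → q = 3.6×0.39×0.695 = 0.9758 m³/s
Panel 4-5: Δb = 2.1 m, d̄ = (0.37+0.15)/2 = 0.26, v̄ = (0.71+0.36)/2 = 0.535 → q = 2.1×0.26×0.535 = 0.2921 m³/s
Q = Σ q = 3.994 m³/s

3.99 m³/s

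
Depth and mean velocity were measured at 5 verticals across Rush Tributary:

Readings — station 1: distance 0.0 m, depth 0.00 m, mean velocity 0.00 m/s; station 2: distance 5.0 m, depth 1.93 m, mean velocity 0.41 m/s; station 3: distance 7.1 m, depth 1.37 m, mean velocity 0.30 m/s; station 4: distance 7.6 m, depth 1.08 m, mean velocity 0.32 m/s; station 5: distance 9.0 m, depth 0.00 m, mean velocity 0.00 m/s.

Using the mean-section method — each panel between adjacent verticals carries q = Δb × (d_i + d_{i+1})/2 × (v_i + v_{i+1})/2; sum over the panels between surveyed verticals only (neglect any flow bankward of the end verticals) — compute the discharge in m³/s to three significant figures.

Panel 1-2: Δb = 5 m, d̄ = (0.00+1.93)/2 = 0.965, v̄ = (0.00+0.41)/2 = 0.205 → q = 5×0.965×0.205 = 0.9891 m³/s
Panel 2-3: Δb = 2.1 m, d̄ = (1.93+1.37)/2 = 1.65, v̄ = (0.41+0.30)/2 = 0.355 → q = 2.1×1.65×0.355 = 1.230 m³/s
Panel 3-4: Δb = 0.5 m, d̄ = (1.37+1.08)/2 = 1.225, v̄ = (0.30+0.32)/2 = 0.31 → q = 0.5×1.225×0.31 = 0.1899 m³/s
Panel 4-5: Δb = 1.4 m, d̄ = (1.08+0.00)/2 = 0.54, v̄ = (0.32+0.00)/2 = 0.16 → q = 1.4×0.54×0.16 = 0.1210 m³/s
Q = Σ q = 2.530 m³/s

2.53 m³/s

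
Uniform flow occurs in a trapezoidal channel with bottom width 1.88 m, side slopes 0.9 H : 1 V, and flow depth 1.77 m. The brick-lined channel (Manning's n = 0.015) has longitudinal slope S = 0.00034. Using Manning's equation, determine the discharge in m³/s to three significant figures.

A = (b + z·y)·y = (1.88 + 0.9×1.77)×1.77 = 6.147 m²
P = b + 2y√(1+z²) = 1.88 + 2×1.77×√(1+0.9²) = 6.643 m
R = A/P = 6.147/6.643 = 0.9254 m
Q = (1/n)·A·R^(2/3)·S^(1/2) = (1/0.015) × 6.147 × 0.9254^(2/3) × 0.00034^(1/2) = 7.176 m³/s

7.18 m³/s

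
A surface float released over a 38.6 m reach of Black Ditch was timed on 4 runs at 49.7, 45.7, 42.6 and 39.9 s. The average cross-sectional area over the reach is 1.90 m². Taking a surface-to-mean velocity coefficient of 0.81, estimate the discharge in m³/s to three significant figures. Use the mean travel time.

1.34 m³/s

t̄ = (49.7 + 45.7 + 42.6 + 39.9) / 4 = 44.475 s
v_surface = L / t̄ = 38.6 / 44.475 = 0.8679 m/s
v_mean = 0.81 × 0.8679 = 0.7030 m/s
Q = A × v_mean = 1.90 × 0.7030 = 1.336 m³/s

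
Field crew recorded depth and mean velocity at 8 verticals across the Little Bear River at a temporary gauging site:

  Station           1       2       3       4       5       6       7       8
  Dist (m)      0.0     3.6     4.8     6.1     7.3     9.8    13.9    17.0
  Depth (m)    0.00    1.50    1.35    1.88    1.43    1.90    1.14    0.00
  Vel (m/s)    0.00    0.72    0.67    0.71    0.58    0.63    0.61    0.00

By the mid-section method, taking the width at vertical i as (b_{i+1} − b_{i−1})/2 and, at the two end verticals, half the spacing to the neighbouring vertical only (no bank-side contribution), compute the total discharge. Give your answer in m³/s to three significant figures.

13.4 m³/s

w_2 = (4.8 − 0.0)/2 = 2.4 m; q_2 = 0.72 × 1.50 × 2.4 = 2.592 m³/s
w_3 = (6.1 − 3.6)/2 = 1.25 m; q_3 = 0.67 × 1.35 × 1.25 = 1.131 m³/s
w_4 = (7.3 − 4.8)/2 = 1.25 m; q_4 = 0.71 × 1.88 × 1.25 = 1.669 m³/s
w_5 = (9.8 − 6.1)/2 = 1.85 m; q_5 = 0.58 × 1.43 × 1.85 = 1.534 m³/s
w_6 = (13.9 − 7.3)/2 = 3.3 m; q_6 = 0.63 × 1.90 × 3.3 = 3.950 m³/s
w_7 = (17.0 − 9.8)/2 = 3.6 m; q_7 = 0.61 × 1.14 × 3.6 = 2.503 m³/s
Stations 1, 8 contribute zero (depth or velocity is 0).
Q = Σ qᵢ = 13.38 m³/s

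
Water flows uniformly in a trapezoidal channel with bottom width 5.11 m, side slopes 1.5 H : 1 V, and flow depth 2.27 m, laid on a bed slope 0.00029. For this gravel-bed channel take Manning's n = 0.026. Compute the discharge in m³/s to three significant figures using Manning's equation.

A = (b + z·y)·y = (5.11 + 1.5×2.27)×2.27 = 19.33 m²
P = b + 2y√(1+z²) = 5.11 + 2×2.27×√(1+1.5²) = 13.29 m
R = A/P = 19.33/13.29 = 1.454 m
Q = (1/n)·A·R^(2/3)·S^(1/2) = (1/0.026) × 19.33 × 1.454^(2/3) × 0.00029^(1/2) = 16.25 m³/s

16.2 m³/s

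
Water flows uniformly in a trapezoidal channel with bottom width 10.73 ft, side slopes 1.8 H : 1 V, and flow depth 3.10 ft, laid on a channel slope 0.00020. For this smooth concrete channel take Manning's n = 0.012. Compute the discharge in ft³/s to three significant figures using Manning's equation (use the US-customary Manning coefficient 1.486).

A = (b + z·y)·y = (10.73 + 1.8×3.10)×3.10 = 50.56 ft²
P = b + 2y√(1+z²) = 10.73 + 2×3.10×√(1+1.8²) = 23.50 ft
R = A/P = 50.56/23.50 = 2.152 ft
Q = (1.486/n)·A·R^(2/3)·S^(1/2) = (1.486/0.012) × 50.56 × 2.152^(2/3) × 0.00020^(1/2) = 147.6 ft³/s

148 ft³/s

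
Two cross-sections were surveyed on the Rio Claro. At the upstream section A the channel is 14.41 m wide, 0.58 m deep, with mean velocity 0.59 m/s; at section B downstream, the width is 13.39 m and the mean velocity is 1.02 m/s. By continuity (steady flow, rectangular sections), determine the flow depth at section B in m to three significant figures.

Q = A₁V₁ = (14.41×0.58) × 0.59 = 4.931 m³/s
d₂ = Q/(b₂ V₂) = 4.931/(13.39×1.02) = 0.3610 m

0.361 m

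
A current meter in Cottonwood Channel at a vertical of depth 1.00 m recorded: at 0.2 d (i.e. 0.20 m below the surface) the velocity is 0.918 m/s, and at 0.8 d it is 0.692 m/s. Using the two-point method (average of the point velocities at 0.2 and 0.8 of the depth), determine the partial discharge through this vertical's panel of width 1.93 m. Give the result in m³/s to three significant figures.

1.55 m³/s

v̄ = (0.918 + 0.692) / 2 = 0.8050 m/s
q = v̄ × d × w = 0.8050 × 1.00 × 1.93 = 1.554 m³/s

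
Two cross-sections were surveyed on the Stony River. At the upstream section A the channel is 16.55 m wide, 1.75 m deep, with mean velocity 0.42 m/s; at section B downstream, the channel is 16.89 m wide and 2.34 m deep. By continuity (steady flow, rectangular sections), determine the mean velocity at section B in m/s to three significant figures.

Q = A₁V₁ = (16.55×1.75) × 0.42 = 12.16 m³/s
A₂ = 16.89 × 2.34 = 39.52 m²
V₂ = Q/A₂ = 12.16/39.52 = 0.3078 m/s

0.308 m/s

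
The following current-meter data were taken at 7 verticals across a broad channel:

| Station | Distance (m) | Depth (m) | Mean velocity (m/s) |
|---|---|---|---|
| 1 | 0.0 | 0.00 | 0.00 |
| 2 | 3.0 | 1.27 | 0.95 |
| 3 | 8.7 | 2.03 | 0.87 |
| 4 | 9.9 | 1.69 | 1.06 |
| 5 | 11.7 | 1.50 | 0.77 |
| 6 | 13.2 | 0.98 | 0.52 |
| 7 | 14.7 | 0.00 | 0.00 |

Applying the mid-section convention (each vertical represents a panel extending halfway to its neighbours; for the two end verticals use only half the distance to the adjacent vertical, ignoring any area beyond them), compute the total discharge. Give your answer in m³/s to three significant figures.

16.7 m³/s

w_2 = (8.7 − 0.0)/2 = 4.35 m; q_2 = 0.95 × 1.27 × 4.35 = 5.248 m³/s
w_3 = (9.9 − 3.0)/2 = 3.45 m; q_3 = 0.87 × 2.03 × 3.45 = 6.093 m³/s
w_4 = (11.7 − 8.7)/2 = 1.5 m; q_4 = 1.06 × 1.69 × 1.5 = 2.687 m³/s
w_5 = (13.2 − 9.9)/2 = 1.65 m; q_5 = 0.77 × 1.50 × 1.65 = 1.906 m³/s
w_6 = (14.7 − 11.7)/2 = 1.5 m; q_6 = 0.52 × 0.98 × 1.5 = 0.7644 m³/s
Stations 1, 7 contribute zero (depth or velocity is 0).
Q = Σ qᵢ = 16.70 m³/s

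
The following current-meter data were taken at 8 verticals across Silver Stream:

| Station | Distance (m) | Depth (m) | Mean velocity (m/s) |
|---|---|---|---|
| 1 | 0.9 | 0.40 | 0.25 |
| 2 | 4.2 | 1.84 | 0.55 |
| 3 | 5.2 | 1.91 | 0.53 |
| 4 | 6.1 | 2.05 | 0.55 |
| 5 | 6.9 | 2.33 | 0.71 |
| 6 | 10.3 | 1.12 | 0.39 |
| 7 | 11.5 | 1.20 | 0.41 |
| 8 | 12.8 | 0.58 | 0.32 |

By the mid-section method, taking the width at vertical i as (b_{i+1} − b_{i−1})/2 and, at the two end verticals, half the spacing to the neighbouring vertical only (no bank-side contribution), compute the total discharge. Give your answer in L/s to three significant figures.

w_1 = (4.2 − 0.9)/2 = 1.65 m; q_1 = 0.25 × 0.40 × 1.65 = 0.1650 m³/s
w_2 = (5.2 − 0.9)/2 = 2.15 m; q_2 = 0.55 × 1.84 × 2.15 = 2.176 m³/s
w_3 = (6.1 − 4.2)/2 = 0.95 m; q_3 = 0.53 × 1.91 × 0.95 = 0.9617 m³/s
w_4 = (6.9 − 5.2)/2 = 0.85 m; q_4 = 0.55 × 2.05 × 0.85 = 0.9584 m³/s
w_5 = (10.3 − 6.1)/2 = 2.1 m; q_5 = 0.71 × 2.33 × 2.1 = 3.474 m³/s
w_6 = (11.5 − 6.9)/2 = 2.3 m; q_6 = 0.39 × 1.12 × 2.3 = 1.005 m³/s
w_7 = (12.8 − 10.3)/2 = 1.25 m; q_7 = 0.41 × 1.20 × 1.25 = 0.6150 m³/s
w_8 = (12.8 − 11.5)/2 = 0.65 m; q_8 = 0.32 × 0.58 × 0.65 = 0.1206 m³/s
Q = Σ qᵢ = 9.475 m³/s
= 9.475 × 1000 = 9475 L/s

9480 L/s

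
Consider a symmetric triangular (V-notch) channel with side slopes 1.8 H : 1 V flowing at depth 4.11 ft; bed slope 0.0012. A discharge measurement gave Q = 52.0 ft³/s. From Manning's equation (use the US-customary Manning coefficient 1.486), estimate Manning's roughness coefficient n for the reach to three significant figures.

0.0445

A = z·y² = 1.8×4.11² = 30.41 ft²
P = 2y√(1+z²) = 2×4.11×√(1+1.8²) = 16.93 ft
R = A/P = 30.41/16.93 = 1.796 ft
n = (1.486/Q)·A·R^(2/3)·S^(1/2) = (1.486/52.0) × 30.41 × 1.478 × 0.03464 = 0.04448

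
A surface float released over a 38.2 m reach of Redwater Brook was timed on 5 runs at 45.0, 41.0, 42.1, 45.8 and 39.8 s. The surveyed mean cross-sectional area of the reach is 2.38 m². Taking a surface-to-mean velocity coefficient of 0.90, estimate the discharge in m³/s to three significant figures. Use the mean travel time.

1.91 m³/s

t̄ = (45.0 + 41.0 + 42.1 + 45.8 + 39.8) / 5 = 42.74 s
v_surface = L / t̄ = 38.2 / 42.74 = 0.8938 m/s
v_mean = 0.90 × 0.8938 = 0.8044 m/s
Q = A × v_mean = 2.38 × 0.8044 = 1.914 m³/s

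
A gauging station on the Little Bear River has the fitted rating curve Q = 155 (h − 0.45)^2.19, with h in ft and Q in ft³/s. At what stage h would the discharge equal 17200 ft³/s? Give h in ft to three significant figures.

9.04 ft

h − h₀ = (Q/C)^(1/b) = (17200/155)^(1/2.19) = 8.588 ft
h = 0.45 + 8.588 = 9.038 ft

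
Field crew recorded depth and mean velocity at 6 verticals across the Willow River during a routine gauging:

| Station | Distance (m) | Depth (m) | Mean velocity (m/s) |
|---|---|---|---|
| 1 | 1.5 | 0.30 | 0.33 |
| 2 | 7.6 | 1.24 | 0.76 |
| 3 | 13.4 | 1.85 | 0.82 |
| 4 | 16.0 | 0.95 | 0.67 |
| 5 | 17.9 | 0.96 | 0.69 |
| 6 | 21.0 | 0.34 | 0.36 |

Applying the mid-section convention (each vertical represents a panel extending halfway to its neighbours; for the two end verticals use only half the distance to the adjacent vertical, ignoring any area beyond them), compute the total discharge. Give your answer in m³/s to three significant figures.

w_1 = (7.6 − 1.5)/2 = 3.05 m; q_1 = 0.33 × 0.30 × 3.05 = 0.3020 m³/s
w_2 = (13.4 − 1.5)/2 = 5.95 m; q_2 = 0.76 × 1.24 × 5.95 = 5.607 m³/s
w_3 = (16.0 − 7.6)/2 = 4.2 m; q_3 = 0.82 × 1.85 × 4.2 = 6.371 m³/s
w_4 = (17.9 − 13.4)/2 = 2.25 m; q_4 = 0.67 × 0.95 × 2.25 = 1.432 m³/s
w_5 = (21.0 − 16.0)/2 = 2.5 m; q_5 = 0.69 × 0.96 × 2.5 = 1.656 m³/s
w_6 = (21.0 − 17.9)/2 = 1.55 m; q_6 = 0.36 × 0.34 × 1.55 = 0.1897 m³/s
Q = Σ qᵢ = 15.56 m³/s

15.6 m³/s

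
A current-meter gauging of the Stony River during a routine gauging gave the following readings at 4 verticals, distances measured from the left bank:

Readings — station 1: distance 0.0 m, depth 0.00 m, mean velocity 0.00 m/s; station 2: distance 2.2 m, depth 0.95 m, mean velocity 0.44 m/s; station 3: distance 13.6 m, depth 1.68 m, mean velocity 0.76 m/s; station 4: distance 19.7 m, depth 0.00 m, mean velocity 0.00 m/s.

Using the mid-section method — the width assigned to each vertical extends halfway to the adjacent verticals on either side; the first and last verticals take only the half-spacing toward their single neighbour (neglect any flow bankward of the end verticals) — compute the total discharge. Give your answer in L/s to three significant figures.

14000 L/s

w_2 = (13.6 − 0.0)/2 = 6.8 m; q_2 = 0.44 × 0.95 × 6.8 = 2.842 m³/s
w_3 = (19.7 − 2.2)/2 = 8.75 m; q_3 = 0.76 × 1.68 × 8.75 = 11.17 m³/s
Stations 1, 4 contribute zero (depth or velocity is 0).
Q = Σ qᵢ = 14.01 m³/s
= 14.01 × 1000 = 14010 L/s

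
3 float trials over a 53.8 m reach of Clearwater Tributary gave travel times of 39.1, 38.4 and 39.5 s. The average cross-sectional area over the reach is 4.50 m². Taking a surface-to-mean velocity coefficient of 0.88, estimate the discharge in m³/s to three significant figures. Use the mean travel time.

5.46 m³/s

t̄ = (39.1 + 38.4 + 39.5) / 3 = 39 s
v_surface = L / t̄ = 53.8 / 39 = 1.379 m/s
v_mean = 0.88 × 1.379 = 1.214 m/s
Q = A × v_mean = 4.50 × 1.214 = 5.463 m³/s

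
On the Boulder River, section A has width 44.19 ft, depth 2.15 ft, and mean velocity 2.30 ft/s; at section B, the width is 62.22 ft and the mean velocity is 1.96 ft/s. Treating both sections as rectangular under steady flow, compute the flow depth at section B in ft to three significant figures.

1.79 ft

Q = A₁V₁ = (44.19×2.15) × 2.30 = 218.5 ft³/s
d₂ = Q/(b₂ V₂) = 218.5/(62.22×1.96) = 1.792 ft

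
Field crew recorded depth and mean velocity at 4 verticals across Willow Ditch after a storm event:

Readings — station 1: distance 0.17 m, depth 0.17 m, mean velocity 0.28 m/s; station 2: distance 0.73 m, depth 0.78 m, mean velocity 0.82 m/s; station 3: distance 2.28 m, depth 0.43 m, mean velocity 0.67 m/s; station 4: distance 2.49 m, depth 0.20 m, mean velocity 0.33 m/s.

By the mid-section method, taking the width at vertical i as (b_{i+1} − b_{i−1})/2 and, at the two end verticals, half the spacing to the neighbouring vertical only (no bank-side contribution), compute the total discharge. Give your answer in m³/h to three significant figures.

3410 m³/h

w_1 = (0.73 − 0.17)/2 = 0.28 m; q_1 = 0.28 × 0.17 × 0.28 = 0.01333 m³/s
w_2 = (2.28 − 0.17)/2 = 1.055 m; q_2 = 0.82 × 0.78 × 1.055 = 0.6748 m³/s
w_3 = (2.49 − 0.73)/2 = 0.88 m; q_3 = 0.67 × 0.43 × 0.88 = 0.2535 m³/s
w_4 = (2.49 − 2.28)/2 = 0.105 m; q_4 = 0.33 × 0.20 × 0.105 = 0.006930 m³/s
Q = Σ qᵢ = 0.9486 m³/s
= 0.9486 × 3600 = 3415 m³/h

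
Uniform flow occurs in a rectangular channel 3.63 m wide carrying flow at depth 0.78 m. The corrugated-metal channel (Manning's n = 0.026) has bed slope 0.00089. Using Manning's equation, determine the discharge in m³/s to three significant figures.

2.17 m³/s

A = b·y = 3.63 × 0.78 = 2.831 m²
P = b + 2y = 3.63 + 2×0.78 = 5.190 m
R = A/P = 2.831/5.190 = 0.5455 m
Q = (1/n)·A·R^(2/3)·S^(1/2) = (1/0.026) × 2.831 × 0.5455^(2/3) × 0.00089^(1/2) = 2.169 m³/s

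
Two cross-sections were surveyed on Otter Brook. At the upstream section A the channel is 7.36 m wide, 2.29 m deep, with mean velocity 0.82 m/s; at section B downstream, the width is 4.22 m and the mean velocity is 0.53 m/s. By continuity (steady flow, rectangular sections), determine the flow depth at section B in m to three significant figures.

Q = A₁V₁ = (7.36×2.29) × 0.82 = 13.82 m³/s
d₂ = Q/(b₂ V₂) = 13.82/(4.22×0.53) = 6.179 m

6.18 m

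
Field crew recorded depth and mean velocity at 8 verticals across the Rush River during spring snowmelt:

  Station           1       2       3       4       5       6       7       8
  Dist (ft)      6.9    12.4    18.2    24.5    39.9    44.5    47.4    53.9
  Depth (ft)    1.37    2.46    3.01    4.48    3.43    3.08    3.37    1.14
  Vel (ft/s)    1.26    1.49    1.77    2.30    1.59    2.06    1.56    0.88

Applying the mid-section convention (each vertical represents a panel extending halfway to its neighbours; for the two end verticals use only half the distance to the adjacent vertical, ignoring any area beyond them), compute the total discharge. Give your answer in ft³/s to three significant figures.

w_1 = (12.4 − 6.9)/2 = 2.75 ft; q_1 = 1.26 × 1.37 × 2.75 = 4.747 ft³/s
w_2 = (18.2 − 6.9)/2 = 5.65 ft; q_2 = 1.49 × 2.46 × 5.65 = 20.71 ft³/s
w_3 = (24.5 − 12.4)/2 = 6.05 ft; q_3 = 1.77 × 3.01 × 6.05 = 32.23 ft³/s
w_4 = (39.9 − 18.2)/2 = 10.85 ft; q_4 = 2.30 × 4.48 × 10.85 = 111.8 ft³/s
w_5 = (44.5 − 24.5)/2 = 10 ft; q_5 = 1.59 × 3.43 × 10 = 54.54 ft³/s
w_6 = (47.4 − 39.9)/2 = 3.75 ft; q_6 = 2.06 × 3.08 × 3.75 = 23.79 ft³/s
w_7 = (53.9 − 44.5)/2 = 4.7 ft; q_7 = 1.56 × 3.37 × 4.7 = 24.71 ft³/s
w_8 = (53.9 − 47.4)/2 = 3.25 ft; q_8 = 0.88 × 1.14 × 3.25 = 3.260 ft³/s
Q = Σ qᵢ = 275.8 ft³/s

276 ft³/s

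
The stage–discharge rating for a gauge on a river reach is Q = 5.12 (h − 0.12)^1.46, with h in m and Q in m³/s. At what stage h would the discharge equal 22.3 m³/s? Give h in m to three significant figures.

2.86 m

h − h₀ = (Q/C)^(1/b) = (22.3/5.12)^(1/1.46) = 2.740 m
h = 0.12 + 2.740 = 2.860 m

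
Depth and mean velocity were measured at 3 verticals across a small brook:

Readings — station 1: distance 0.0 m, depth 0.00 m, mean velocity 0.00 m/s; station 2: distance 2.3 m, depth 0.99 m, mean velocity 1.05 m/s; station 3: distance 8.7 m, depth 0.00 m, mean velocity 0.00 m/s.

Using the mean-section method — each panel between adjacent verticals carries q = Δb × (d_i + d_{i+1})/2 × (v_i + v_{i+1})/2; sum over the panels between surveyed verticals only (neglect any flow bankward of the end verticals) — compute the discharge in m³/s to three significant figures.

2.26 m³/s

Panel 1-2: Δb = 2.3 m, d̄ = (0.00+0.99)/2 = 0.495, v̄ = (0.00+1.05)/2 = 0.525 → q = 2.3×0.495×0.525 = 0.5977 m³/s
Panel 2-3: Δb = 6.4 m, d̄ = (0.99+0.00)/2 = 0.495, v̄ = (1.05+0.00)/2 = 0.525 → q = 6.4×0.495×0.525 = 1.663 m³/s
Q = Σ q = 2.261 m³/s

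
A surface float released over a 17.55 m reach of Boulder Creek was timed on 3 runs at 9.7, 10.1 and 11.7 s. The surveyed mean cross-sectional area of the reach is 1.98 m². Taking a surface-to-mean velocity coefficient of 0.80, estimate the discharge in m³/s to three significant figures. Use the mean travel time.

t̄ = (9.7 + 10.1 + 11.7) / 3 = 10.5 s
v_surface = L / t̄ = 17.55 / 10.5 = 1.671 m/s
v_mean = 0.80 × 1.671 = 1.337 m/s
Q = A × v_mean = 1.98 × 1.337 = 2.648 m³/s

2.65 m³/s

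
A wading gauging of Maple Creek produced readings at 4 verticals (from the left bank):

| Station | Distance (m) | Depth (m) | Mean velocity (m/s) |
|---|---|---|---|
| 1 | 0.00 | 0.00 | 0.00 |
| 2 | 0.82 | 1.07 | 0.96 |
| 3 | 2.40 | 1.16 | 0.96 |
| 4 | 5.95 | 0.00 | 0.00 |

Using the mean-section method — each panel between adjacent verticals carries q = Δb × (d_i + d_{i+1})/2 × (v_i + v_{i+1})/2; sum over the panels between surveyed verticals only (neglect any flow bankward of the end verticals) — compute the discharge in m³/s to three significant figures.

Panel 1-2: Δb = 0.82 m, d̄ = (0.00+1.07)/2 = 0.535, v̄ = (0.00+0.96)/2 = 0.48 → q = 0.82×0.535×0.48 = 0.2106 m³/s
Panel 2-3: Δb = 1.58 m, d̄ = (1.07+1.16)/2 = 1.115, v̄ = (0.96+0.96)/2 = 0.96 → q = 1.58×1.115×0.96 = 1.691 m³/s
Panel 3-4: Δb = 3.55 m, d̄ = (1.16+0.00)/2 = 0.58, v̄ = (0.96+0.00)/2 = 0.48 → q = 3.55×0.58×0.48 = 0.9883 m³/s
Q = Σ q = 2.890 m³/s

2.89 m³/s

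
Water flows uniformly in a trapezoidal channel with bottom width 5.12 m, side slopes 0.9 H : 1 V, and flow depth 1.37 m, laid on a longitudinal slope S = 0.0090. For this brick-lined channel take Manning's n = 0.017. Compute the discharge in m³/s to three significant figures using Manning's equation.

48.2 m³/s

A = (b + z·y)·y = (5.12 + 0.9×1.37)×1.37 = 8.704 m²
P = b + 2y√(1+z²) = 5.12 + 2×1.37×√(1+0.9²) = 8.806 m
R = A/P = 8.704/8.806 = 0.9883 m
Q = (1/n)·A·R^(2/3)·S^(1/2) = (1/0.017) × 8.704 × 0.9883^(2/3) × 0.0090^(1/2) = 48.19 m³/s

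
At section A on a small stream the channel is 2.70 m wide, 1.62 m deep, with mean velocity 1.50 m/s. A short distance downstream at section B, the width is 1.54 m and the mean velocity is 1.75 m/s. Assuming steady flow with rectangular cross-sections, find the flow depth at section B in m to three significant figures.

Q = A₁V₁ = (2.70×1.62) × 1.50 = 6.561 m³/s
d₂ = Q/(b₂ V₂) = 6.561/(1.54×1.75) = 2.435 m

2.43 m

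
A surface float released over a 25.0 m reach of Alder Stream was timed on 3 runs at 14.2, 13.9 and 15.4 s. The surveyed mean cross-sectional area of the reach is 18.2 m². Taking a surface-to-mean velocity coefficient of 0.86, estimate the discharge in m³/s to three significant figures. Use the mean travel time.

27.0 m³/s

t̄ = (14.2 + 13.9 + 15.4) / 3 = 14.5 s
v_surface = L / t̄ = 25.0 / 14.5 = 1.724 m/s
v_mean = 0.86 × 1.724 = 1.483 m/s
Q = A × v_mean = 18.2 × 1.483 = 26.99 m³/s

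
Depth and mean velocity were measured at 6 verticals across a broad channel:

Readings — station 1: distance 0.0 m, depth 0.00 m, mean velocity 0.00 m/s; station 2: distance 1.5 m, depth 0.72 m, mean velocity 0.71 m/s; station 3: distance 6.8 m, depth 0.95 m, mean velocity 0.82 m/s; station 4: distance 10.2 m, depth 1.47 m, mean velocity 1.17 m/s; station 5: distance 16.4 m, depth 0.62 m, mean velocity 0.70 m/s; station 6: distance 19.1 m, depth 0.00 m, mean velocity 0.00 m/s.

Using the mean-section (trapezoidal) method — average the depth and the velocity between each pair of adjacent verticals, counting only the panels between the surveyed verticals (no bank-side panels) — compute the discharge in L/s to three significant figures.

14000 L/s

Panel 1-2: Δb = 1.5 m, d̄ = (0.00+0.72)/2 = 0.36, v̄ = (0.00+0.71)/2 = 0.355 → q = 1.5×0.36×0.355 = 0.1917 m³/s
Panel 2-3: Δb = 5.3 m, d̄ = (0.72+0.95)/2 = 0.835, v̄ = (0.71+0.82)/2 = 0.765 → q = 5.3×0.835×0.765 = 3.386 m³/s
Panel 3-4: Δb = 3.4 m, d̄ = (0.95+1.47)/2 = 1.21, v̄ = (0.82+1.17)/2 = 0.995 → q = 3.4×1.21×0.995 = 4.093 m³/s
Panel 4-5: Δb = 6.2 m, d̄ = (1.47+0.62)/2 = 1.045, v̄ = (1.17+0.70)/2 = 0.935 → q = 6.2×1.045×0.935 = 6.058 m³/s
Panel 5-6: Δb = 2.7 m, d̄ = (0.62+0.00)/2 = 0.31, v̄ = (0.70+0.00)/2 = 0.35 → q = 2.7×0.31×0.35 = 0.2930 m³/s
Q = Σ q = 14.02 m³/s
= 14.02 × 1000 = 14020 L/s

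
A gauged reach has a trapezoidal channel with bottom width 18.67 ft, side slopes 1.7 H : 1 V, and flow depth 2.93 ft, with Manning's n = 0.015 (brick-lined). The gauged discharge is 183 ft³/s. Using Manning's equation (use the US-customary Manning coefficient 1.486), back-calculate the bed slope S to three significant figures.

0.000235

A = (b + z·y)·y = (18.67 + 1.7×2.93)×2.93 = 69.30 ft²
P = b + 2y√(1+z²) = 18.67 + 2×2.93×√(1+1.7²) = 30.23 ft
R = A/P = 69.30/30.23 = 2.293 ft
S = (Q·n / (1.486·A·R^(2/3)))² = (183×0.015 / (1.486×69.30×1.739))² = 0.0002351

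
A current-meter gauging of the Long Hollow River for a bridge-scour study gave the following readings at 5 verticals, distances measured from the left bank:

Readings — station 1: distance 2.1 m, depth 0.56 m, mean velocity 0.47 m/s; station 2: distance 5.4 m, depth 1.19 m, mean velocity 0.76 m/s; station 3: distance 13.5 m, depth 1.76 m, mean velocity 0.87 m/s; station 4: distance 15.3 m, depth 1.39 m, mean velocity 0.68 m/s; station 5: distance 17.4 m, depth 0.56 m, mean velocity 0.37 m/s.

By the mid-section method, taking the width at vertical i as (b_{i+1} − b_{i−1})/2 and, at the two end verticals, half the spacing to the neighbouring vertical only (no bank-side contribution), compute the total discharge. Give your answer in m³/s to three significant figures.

15.2 m³/s

w_1 = (5.4 − 2.1)/2 = 1.65 m; q_1 = 0.47 × 0.56 × 1.65 = 0.4343 m³/s
w_2 = (13.5 − 2.1)/2 = 5.7 m; q_2 = 0.76 × 1.19 × 5.7 = 5.155 m³/s
w_3 = (15.3 − 5.4)/2 = 4.95 m; q_3 = 0.87 × 1.76 × 4.95 = 7.579 m³/s
w_4 = (17.4 − 13.5)/2 = 1.95 m; q_4 = 0.68 × 1.39 × 1.95 = 1.843 m³/s
w_5 = (17.4 − 15.3)/2 = 1.05 m; q_5 = 0.37 × 0.56 × 1.05 = 0.2176 m³/s
Q = Σ qᵢ = 15.23 m³/s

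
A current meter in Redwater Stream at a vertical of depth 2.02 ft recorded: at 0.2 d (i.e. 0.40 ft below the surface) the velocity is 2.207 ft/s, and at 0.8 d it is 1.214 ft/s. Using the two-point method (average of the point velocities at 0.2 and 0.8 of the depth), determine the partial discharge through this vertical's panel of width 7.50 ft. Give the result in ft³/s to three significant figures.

v̄ = (2.207 + 1.214) / 2 = 1.711 ft/s
q = v̄ × d × w = 1.711 × 2.02 × 7.50 = 25.91 ft³/s

25.9 ft³/s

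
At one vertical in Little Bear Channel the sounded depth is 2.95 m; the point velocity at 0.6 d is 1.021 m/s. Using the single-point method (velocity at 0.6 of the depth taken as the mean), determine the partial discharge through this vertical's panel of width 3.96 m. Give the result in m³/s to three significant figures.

v̄ = v₀.₆ = 1.021 m/s
q = v̄ × d × w = 1.021 × 2.95 × 3.96 = 11.93 m³/s

11.9 m³/s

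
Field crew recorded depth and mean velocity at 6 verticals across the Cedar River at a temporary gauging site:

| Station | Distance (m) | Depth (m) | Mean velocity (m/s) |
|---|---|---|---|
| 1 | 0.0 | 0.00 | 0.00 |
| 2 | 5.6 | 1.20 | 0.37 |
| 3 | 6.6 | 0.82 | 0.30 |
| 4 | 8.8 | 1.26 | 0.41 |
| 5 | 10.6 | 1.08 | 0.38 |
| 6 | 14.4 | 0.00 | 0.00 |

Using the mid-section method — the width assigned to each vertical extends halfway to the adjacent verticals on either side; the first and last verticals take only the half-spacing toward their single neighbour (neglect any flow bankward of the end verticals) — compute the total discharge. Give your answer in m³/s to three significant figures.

w_2 = (6.6 − 0.0)/2 = 3.3 m; q_2 = 0.37 × 1.20 × 3.3 = 1.465 m³/s
w_3 = (8.8 − 5.6)/2 = 1.6 m; q_3 = 0.30 × 0.82 × 1.6 = 0.3936 m³/s
w_4 = (10.6 − 6.6)/2 = 2 m; q_4 = 0.41 × 1.26 × 2 = 1.033 m³/s
w_5 = (14.4 − 8.8)/2 = 2.8 m; q_5 = 0.38 × 1.08 × 2.8 = 1.149 m³/s
Stations 1, 6 contribute zero (depth or velocity is 0).
Q = Σ qᵢ = 4.041 m³/s

4.04 m³/s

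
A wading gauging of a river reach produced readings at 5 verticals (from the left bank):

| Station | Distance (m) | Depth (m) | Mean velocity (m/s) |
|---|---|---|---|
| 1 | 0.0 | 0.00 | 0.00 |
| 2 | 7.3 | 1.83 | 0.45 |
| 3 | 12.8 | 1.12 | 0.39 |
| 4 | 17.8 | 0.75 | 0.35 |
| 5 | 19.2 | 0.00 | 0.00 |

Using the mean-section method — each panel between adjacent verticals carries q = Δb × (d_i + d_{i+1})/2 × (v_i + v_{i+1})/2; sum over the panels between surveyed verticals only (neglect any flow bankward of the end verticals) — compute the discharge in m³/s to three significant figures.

Panel 1-2: Δb = 7.3 m, d̄ = (0.00+1.83)/2 = 0.915, v̄ = (0.00+0.45)/2 = 0.225 → q = 7.3×0.915×0.225 = 1.503 m³/s
Panel 2-3: Δb = 5.5 m, d̄ = (1.83+1.12)/2 = 1.475, v̄ = (0.45+0.39)/2 = 0.42 → q = 5.5×1.475×0.42 = 3.407 m³/s
Panel 3-4: Δb = 5 m, d̄ = (1.12+0.75)/2 = 0.935, v̄ = (0.39+0.35)/2 = 0.37 → q = 5×0.935×0.37 = 1.730 m³/s
Panel 4-5: Δb = 1.4 m, d̄ = (0.75+0.00)/2 = 0.375, v̄ = (0.35+0.00)/2 = 0.175 → q = 1.4×0.375×0.175 = 0.09188 m³/s
Q = Σ q = 6.732 m³/s

6.73 m³/s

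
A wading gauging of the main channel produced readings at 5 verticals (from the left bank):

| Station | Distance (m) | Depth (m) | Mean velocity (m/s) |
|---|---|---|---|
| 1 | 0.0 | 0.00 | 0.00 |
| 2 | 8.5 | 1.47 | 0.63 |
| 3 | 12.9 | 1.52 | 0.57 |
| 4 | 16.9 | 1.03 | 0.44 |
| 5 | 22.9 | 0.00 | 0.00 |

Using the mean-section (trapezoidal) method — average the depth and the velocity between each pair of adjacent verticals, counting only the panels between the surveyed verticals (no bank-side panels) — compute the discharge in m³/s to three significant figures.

9.17 m³/s

Panel 1-2: Δb = 8.5 m, d̄ = (0.00+1.47)/2 = 0.735, v̄ = (0.00+0.63)/2 = 0.315 → q = 8.5×0.735×0.315 = 1.968 m³/s
Panel 2-3: Δb = 4.4 m, d̄ = (1.47+1.52)/2 = 1.495, v̄ = (0.63+0.57)/2 = 0.6 → q = 4.4×1.495×0.6 = 3.947 m³/s
Panel 3-4: Δb = 4 m, d̄ = (1.52+1.03)/2 = 1.275, v̄ = (0.57+0.44)/2 = 0.505 → q = 4×1.275×0.505 = 2.576 m³/s
Panel 4-5: Δb = 6 m, d̄ = (1.03+0.00)/2 = 0.515, v̄ = (0.44+0.00)/2 = 0.22 → q = 6×0.515×0.22 = 0.6798 m³/s
Q = Σ q = 9.170 m³/s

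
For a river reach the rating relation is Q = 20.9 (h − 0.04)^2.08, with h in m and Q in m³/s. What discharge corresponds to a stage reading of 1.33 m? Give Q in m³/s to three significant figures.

35.5 m³/s

Q = 20.9 × (1.33 − 0.04)^2.08 = 20.9 × 1.29^2.08 = 35.50 m³/s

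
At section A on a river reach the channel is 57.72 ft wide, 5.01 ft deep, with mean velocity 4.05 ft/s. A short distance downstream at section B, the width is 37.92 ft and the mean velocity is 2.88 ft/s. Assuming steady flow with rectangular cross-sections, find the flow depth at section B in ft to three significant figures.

Q = A₁V₁ = (57.72×5.01) × 4.05 = 1171 ft³/s
d₂ = Q/(b₂ V₂) = 1171/(37.92×2.88) = 10.72 ft

10.7 ft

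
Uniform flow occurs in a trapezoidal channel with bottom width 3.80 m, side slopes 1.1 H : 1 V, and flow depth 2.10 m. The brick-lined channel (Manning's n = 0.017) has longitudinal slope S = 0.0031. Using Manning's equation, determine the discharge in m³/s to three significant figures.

A = (b + z·y)·y = (3.80 + 1.1×2.10)×2.10 = 12.83 m²
P = b + 2y√(1+z²) = 3.80 + 2×2.10×√(1+1.1²) = 10.04 m
R = A/P = 12.83/10.04 = 1.278 m
Q = (1/n)·A·R^(2/3)·S^(1/2) = (1/0.017) × 12.83 × 1.278^(2/3) × 0.0031^(1/2) = 49.48 m³/s

49.5 m³/s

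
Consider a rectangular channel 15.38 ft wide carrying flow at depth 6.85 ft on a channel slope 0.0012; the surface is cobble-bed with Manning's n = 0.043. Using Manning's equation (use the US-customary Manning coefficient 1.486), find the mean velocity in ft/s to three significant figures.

A = b·y = 15.38 × 6.85 = 105.4 ft²
P = b + 2y = 15.38 + 2×6.85 = 29.08 ft
R = A/P = 105.4/29.08 = 3.623 ft
Q = (1.486/n)·A·R^(2/3)·S^(1/2) = (1.486/0.043) × 105.4 × 3.623^(2/3) × 0.0012^(1/2) = 297.5 ft³/s
V = Q/A = 297.5/105.4 = 2.824 ft/s

2.82 ft/s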